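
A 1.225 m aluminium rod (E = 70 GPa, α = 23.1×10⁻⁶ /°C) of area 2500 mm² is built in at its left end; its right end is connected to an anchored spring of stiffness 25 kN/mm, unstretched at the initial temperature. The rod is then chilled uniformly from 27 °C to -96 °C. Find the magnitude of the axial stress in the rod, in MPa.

Free thermal contraction: δ_free = αΔT L = 23.1×10⁻⁶ × 123 × 1225 = 3.481 mm.
Let P be the tensile force in the spring. The rod extends elastically by PL/(AE) and the spring stretches by P/k; together these equal δ_free.
P [ L/(AE) + 1/k ] = δ_free → P [ 1225/(2500×70×10³) + 1/(25×10³) ] = 3.481.
P = 3.481 / 4.7×10⁻⁵ = 74060 N.
σ = P/A = 74060/2500 = 29.62 MPa.

σ ≈ 29.6 MPa (tensile)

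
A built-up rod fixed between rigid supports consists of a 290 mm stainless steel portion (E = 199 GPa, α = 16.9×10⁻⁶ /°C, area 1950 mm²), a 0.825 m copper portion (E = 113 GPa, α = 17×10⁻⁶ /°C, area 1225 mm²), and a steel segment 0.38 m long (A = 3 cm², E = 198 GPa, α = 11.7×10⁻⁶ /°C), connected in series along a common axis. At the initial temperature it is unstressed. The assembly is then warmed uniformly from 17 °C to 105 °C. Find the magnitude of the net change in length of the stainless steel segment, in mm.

|ΔL| ≈ 0.314 mm

If the supports were absent, the total length change would be Σ αᵢΔT Lᵢ = 16.9×10⁻⁶×88×290 + 17×10⁻⁶×88×825 + 11.7×10⁻⁶×88×380 = 2.057 mm.
Since the ends are fixed, an axial force P builds up, equal in every segment, with P · Σ Lᵢ/(AᵢEᵢ) = δ_free.
The series flexibility is Σ Lᵢ/(AᵢEᵢ) = 290/(1950×199×10³) + 825/(1225×113×10³) + 380/(300×198×10³) = 1.31×10⁻⁵ mm/N.
Hence P = δ_free / Σ(L/AE) = 2.057/1.31×10⁻⁵ = 156.9 kN (compressive).
For the stainless steel segment, free thermal change = 16.9×10⁻⁶×88×290 = 0.4313 mm and elastic change from P = 156900×290/(1950×199×10³) = 0.1173 mm; these oppose, so the net change is 0.314 mm (segment lengthens).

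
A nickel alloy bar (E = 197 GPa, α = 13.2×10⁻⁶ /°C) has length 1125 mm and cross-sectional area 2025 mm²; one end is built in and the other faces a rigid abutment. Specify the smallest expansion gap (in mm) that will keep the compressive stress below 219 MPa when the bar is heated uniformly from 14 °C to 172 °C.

Free expansion if unrestrained: δ_free = αΔT L = 13.2×10⁻⁶ × 158 × 1125 = 2.346 mm.
A stress of 219 MPa corresponds to the wall pushing the bar back by σL/E = 219×1125/(197×10³) = 1.251 mm.
The gap must absorb the remainder: g_min = 2.346 − 1.251 = 1.096 mm.

g ≈ 1.1 mm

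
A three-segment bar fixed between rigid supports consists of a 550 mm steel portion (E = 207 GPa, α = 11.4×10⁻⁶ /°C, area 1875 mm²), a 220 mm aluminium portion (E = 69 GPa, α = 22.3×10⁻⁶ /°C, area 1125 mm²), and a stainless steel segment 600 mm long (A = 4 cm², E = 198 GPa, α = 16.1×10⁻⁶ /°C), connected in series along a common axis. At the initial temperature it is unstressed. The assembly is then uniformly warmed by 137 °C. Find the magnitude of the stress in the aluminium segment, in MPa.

σ ≈ 215 MPa (compressive)

With the walls removed the bar would change length by δ_free = Σ αᵢΔT Lᵢ = 11.4×10⁻⁶×137×550 + 22.3×10⁻⁶×137×220 + 16.1×10⁻⁶×137×600 = 2.855 mm.
Since the ends are fixed, an axial force P builds up, equal in every segment, with P · Σ Lᵢ/(AᵢEᵢ) = δ_free.
Σ Lᵢ/(AᵢEᵢ) = 550/(1875×207×10³) + 220/(1125×69×10³) + 600/(400×198×10³) = 1.183×10⁻⁵ mm/N.
P = 2.855 / 1.183×10⁻⁵ = 241400 N = 241.4 kN, compressive.
σ_{aluminium} = P / A = 241400 / 1125 = 214.5 MPa.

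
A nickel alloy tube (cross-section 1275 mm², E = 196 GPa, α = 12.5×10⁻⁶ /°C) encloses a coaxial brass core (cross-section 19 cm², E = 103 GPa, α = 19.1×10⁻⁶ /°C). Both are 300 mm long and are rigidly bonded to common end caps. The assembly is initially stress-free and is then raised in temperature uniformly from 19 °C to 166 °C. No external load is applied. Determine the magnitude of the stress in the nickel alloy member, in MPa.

σ ≈ 83.5 MPa (tensile)

Both members must finish at the same length. With the larger α, the brass tends to over-expand; the plates restrain it, putting the brass in compression and the nickel alloy in tension. With no external load the two internal forces are equal and opposite, magnitude P.
Setting the final lengths equal and cancelling L: (α₁ − α₂)ΔT = P/(A₁E₁) + P/(A₂E₂).
|α₁ − α₂|·ΔT = 6.6×10⁻⁶ × 147 = 0.0009702.
1/(A₁E₁) + 1/(A₂E₂) = 1/(1275×196×10³) + 1/(1900×103×10³) = 9.111×10⁻⁹ N⁻¹.
So P = 0.0009702 / 9.111×10⁻⁹ = 106.5 kN.
σ_{nickel alloy} = P/A₁ = 106500/1275 = 83.51 MPa, tensile.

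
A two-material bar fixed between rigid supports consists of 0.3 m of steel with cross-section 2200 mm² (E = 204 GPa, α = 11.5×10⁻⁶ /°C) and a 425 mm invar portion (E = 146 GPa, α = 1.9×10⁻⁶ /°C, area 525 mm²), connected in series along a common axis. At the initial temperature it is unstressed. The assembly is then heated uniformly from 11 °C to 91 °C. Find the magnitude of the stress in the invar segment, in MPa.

With the walls removed the bar would change length by δ_free = Σ αᵢΔT Lᵢ = 11.5×10⁻⁶×80×300 + 1.9×10⁻⁶×80×425 = 0.3406 mm.
The rigid supports impose zero overall length change; the single axial force P common to all segments must satisfy P Σ Lᵢ/(AᵢEᵢ) = δ_free.
Σ Lᵢ/(AᵢEᵢ) = 300/(2200×204×10³) + 425/(525×146×10³) = 6.213×10⁻⁶ mm/N.
So P = 0.3406 / 6.213×10⁻⁶ = 54.82 kN, compressive.
σ_{invar} = P / A = 54820 / 525 = 104.4 MPa.

σ ≈ 104 MPa (compressive)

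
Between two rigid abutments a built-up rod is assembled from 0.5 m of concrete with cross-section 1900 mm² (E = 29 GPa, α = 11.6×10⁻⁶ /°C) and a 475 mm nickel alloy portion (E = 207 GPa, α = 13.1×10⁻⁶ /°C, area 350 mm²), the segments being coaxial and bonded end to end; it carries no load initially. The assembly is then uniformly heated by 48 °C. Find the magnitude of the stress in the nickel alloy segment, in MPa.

With the walls removed the bar would change length by δ_free = Σ αᵢΔT Lᵢ = 11.6×10⁻⁶×48×500 + 13.1×10⁻⁶×48×475 = 0.5771 mm.
Since the ends are fixed, an axial force P builds up, equal in every segment, with P · Σ Lᵢ/(AᵢEᵢ) = δ_free.
Σ Lᵢ/(AᵢEᵢ) = 500/(1900×29×10³) + 475/(350×207×10³) = 1.563×10⁻⁵ mm/N.
So P = 0.5771 / 1.563×10⁻⁵ = 36.92 kN, compressive.
σ_{nickel alloy} = P / A = 36920 / 350 = 105.5 MPa.

σ ≈ 105 MPa (compressive)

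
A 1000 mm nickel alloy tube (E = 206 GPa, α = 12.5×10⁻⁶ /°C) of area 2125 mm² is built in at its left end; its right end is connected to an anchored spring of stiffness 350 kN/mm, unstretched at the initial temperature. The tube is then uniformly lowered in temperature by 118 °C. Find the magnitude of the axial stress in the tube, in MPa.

σ ≈ 135 MPa (tensile)

Free thermal contraction: δ_free = αΔT L = 12.5×10⁻⁶ × 118 × 1000 = 1.475 mm.
With a force P in the spring, the elastic change of the tube is PL/(AE) and that of the spring is P/k; compatibility requires their sum to equal δ_free.
So P = δ_free / [L/(AE) + 1/k] = 1.475 / [ 1000/(2125×206×10³) + 1/(350×10³) ].
P = 1.475 / 5.142×10⁻⁶ = 286900 N.
σ = P/A = 286900/2125 = 135 MPa.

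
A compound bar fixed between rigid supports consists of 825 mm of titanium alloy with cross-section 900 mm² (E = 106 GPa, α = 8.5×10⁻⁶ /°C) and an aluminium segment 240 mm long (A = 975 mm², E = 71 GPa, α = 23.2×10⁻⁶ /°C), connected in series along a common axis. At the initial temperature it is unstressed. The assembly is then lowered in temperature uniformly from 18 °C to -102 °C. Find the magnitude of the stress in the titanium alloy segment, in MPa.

σ ≈ 138 MPa (tensile)

Free thermal contraction of the whole bar: Σ αᵢΔT Lᵢ = 8.5×10⁻⁶×120×825 + 23.2×10⁻⁶×120×240 = 1.51 mm.
The rigid supports impose zero overall length change; the single axial force P common to all segments must satisfy P Σ Lᵢ/(AᵢEᵢ) = δ_free.
The series flexibility is Σ Lᵢ/(AᵢEᵢ) = 825/(900×106×10³) + 240/(975×71×10³) = 1.211×10⁻⁵ mm/N.
P = 1.51 / 1.211×10⁻⁵ = 124600 N = 124.6 kN, tensile.
σ_{titanium alloy} = P / A = 124600 / 900 = 138.5 MPa.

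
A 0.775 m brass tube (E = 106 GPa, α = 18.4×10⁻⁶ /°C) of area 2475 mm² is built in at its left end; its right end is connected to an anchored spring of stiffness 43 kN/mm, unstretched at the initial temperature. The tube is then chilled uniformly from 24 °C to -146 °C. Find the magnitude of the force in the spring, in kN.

P ≈ 92.5 kN

The unrestrained thermal change is αΔT L = 18.4×10⁻⁶ × 170 × 775 = 2.424 mm.
With a force P in the spring, the elastic change of the tube is PL/(AE) and that of the spring is P/k; compatibility requires their sum to equal δ_free.
So P = δ_free / [L/(AE) + 1/k] = 2.424 / [ 775/(2475×106×10³) + 1/(43×10³) ].
P = 2.424 / 2.621×10⁻⁵ = 92490 N.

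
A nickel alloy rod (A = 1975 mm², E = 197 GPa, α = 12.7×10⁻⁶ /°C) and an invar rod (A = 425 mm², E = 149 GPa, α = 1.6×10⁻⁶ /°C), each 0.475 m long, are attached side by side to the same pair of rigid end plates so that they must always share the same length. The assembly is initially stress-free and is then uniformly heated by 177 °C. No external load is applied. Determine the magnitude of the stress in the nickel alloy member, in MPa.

The nickel alloy has the larger α, so on heating it would change length more than the invar if both were free. The rigid plates force a common final length, so the nickel alloy is put into compression and the invar into tension, with equal and opposite forces P (no external load).
Compatibility of the two members (thermal + elastic change equal): (α₁ − α₂)ΔT = P·[1/(A₁E₁) + 1/(A₂E₂)].
|α₁ − α₂|·ΔT = 11.1×10⁻⁶ × 177 = 0.001965.
1/(A₁E₁) + 1/(A₂E₂) = 1/(1975×197×10³) + 1/(425×149×10³) = 1.836×10⁻⁸ N⁻¹.
So P = 0.001965 / 1.836×10⁻⁸ = 107 kN.
σ_{nickel alloy} = P/A₁ = 107000/1975 = 54.18 MPa, compressive.

σ ≈ 54.2 MPa (compressive)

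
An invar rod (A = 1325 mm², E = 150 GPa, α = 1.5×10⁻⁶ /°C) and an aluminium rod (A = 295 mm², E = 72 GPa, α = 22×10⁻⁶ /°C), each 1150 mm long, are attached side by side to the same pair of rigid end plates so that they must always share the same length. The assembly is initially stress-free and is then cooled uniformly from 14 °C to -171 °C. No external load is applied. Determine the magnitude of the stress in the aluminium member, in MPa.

σ ≈ 247 MPa (tensile)

Both members must finish at the same length. With the larger α, the aluminium tends to over-contract; the plates restrain it, putting the aluminium in tension and the invar in compression. With no external load the two internal forces are equal and opposite, magnitude P.
Setting the final lengths equal and cancelling L: (α₁ − α₂)ΔT = P/(A₁E₁) + P/(A₂E₂).
|α₁ − α₂|·ΔT = 20.5×10⁻⁶ × 185 = 0.003792.
1/(A₁E₁) + 1/(A₂E₂) = 1/(1325×150×10³) + 1/(295×72×10³) = 5.211×10⁻⁸ N⁻¹.
P = 0.003792 / 5.211×10⁻⁸ = 72780 N = 72.78 kN.
σ_{aluminium} = P/A₂ = 72780/295 = 246.7 MPa, tensile.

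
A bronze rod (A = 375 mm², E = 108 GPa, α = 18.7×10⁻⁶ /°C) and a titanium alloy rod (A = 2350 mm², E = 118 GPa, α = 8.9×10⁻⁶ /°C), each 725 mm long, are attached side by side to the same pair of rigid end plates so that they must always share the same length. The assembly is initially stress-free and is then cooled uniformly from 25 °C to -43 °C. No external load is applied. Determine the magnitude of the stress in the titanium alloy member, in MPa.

σ ≈ 10 MPa (compressive)

Equilibrium of a rigid end plate with no external load gives equal and opposite internal forces ±P in the two members. Since α_{bronze} > α_{titanium alloy}, cooling drives the bronze into tension and the titanium alloy into compression.
Compatibility of the two members (thermal + elastic change equal): (α₁ − α₂)ΔT = P·[1/(A₁E₁) + 1/(A₂E₂)].
|α₁ − α₂|·ΔT = 9.8×10⁻⁶ × 68 = 0.0006664.
1/(A₁E₁) + 1/(A₂E₂) = 1/(375×108×10³) + 1/(2350×118×10³) = 2.83×10⁻⁸ N⁻¹.
So P = 0.0006664 / 2.83×10⁻⁸ = 23.55 kN.
σ_{titanium alloy} = P/A₂ = 23550/2350 = 10.02 MPa, compressive.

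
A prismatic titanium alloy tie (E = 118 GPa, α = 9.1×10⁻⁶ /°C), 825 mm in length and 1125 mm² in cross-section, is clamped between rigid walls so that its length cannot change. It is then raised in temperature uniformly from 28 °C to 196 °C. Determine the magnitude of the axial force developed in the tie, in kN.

Full restraint means ε = 0, so the stress is σ = EαΔT = 118×10³ × 9.1×10⁻⁶ × 168 = 180.4 MPa.
Then P = σA = 180.4 × 1125 mm² = 202.9 kN, compressive.

P ≈ 203 kN (compressive)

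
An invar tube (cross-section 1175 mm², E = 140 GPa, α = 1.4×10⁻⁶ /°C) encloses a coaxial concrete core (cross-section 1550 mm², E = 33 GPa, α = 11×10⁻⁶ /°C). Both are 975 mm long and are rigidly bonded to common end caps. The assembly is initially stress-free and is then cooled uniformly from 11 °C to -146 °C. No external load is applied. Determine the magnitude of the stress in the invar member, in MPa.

Equilibrium of a rigid end plate with no external load gives equal and opposite internal forces ±P in the two members. Since α_{concrete} > α_{invar}, cooling drives the concrete into tension and the invar into compression.
Compatibility of the two members (thermal + elastic change equal): (α₁ − α₂)ΔT = P·[1/(A₁E₁) + 1/(A₂E₂)].
|α₁ − α₂|·ΔT = 9.6×10⁻⁶ × 157 = 0.001507.
1/(A₁E₁) + 1/(A₂E₂) = 1/(1175×140×10³) + 1/(1550×33×10³) = 2.563×10⁻⁸ N⁻¹.
P = 0.001507 / 2.563×10⁻⁸ = 58810 N = 58.81 kN.
σ_{invar} = P/A₁ = 58810/1175 = 50.05 MPa, compressive.

σ ≈ 50 MPa (compressive)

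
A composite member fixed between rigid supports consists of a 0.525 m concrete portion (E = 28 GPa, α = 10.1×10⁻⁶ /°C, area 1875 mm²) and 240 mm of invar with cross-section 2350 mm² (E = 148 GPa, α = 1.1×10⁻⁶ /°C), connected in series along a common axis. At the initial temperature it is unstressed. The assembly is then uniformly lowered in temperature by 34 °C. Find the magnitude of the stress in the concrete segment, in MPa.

σ ≈ 9.44 MPa (tensile)

If the supports were absent, the total length change would be Σ αᵢΔT Lᵢ = 10.1×10⁻⁶×34×525 + 1.1×10⁻⁶×34×240 = 0.1893 mm.
The walls prevent any net length change, so an axial force P (same in every segment) develops. Compatibility: P · Σ Lᵢ/(AᵢEᵢ) = δ_free.
The series flexibility is Σ Lᵢ/(AᵢEᵢ) = 525/(1875×28×10³) + 240/(2350×148×10³) = 1.069×10⁻⁵ mm/N.
P = 0.1893 / 1.069×10⁻⁵ = 17700 N = 17.7 kN, tensile.
σ_{concrete} = P / A = 17700 / 1875 = 9.442 MPa.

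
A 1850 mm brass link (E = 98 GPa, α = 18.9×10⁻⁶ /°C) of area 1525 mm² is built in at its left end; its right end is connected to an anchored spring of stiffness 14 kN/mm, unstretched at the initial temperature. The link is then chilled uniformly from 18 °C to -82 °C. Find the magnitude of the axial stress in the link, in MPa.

The unrestrained thermal change is αΔT L = 18.9×10⁻⁶ × 100 × 1850 = 3.496 mm.
Let P be the tensile force in the spring. The link extends elastically by PL/(AE) and the spring stretches by P/k; together these equal δ_free.
P [ L/(AE) + 1/k ] = δ_free → P [ 1850/(1525×98×10³) + 1/(14×10³) ] = 3.496.
P = 3.496 / 8.381×10⁻⁵ = 41720 N.
σ = P/A = 41720/1525 = 27.36 MPa.

σ ≈ 27.4 MPa (tensile)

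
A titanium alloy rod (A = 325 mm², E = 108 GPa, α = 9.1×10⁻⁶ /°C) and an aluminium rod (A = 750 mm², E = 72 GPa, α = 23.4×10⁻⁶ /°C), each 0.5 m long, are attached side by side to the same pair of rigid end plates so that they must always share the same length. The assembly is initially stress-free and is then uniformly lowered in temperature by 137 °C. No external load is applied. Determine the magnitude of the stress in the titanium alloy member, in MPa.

Equilibrium of a rigid end plate with no external load gives equal and opposite internal forces ±P in the two members. Since α_{aluminium} > α_{titanium alloy}, cooling drives the aluminium into tension and the titanium alloy into compression.
Compatibility of the two members (thermal + elastic change equal): (α₁ − α₂)ΔT = P·[1/(A₁E₁) + 1/(A₂E₂)].
|α₁ − α₂|·ΔT = 14.3×10⁻⁶ × 137 = 0.001959.
1/(A₁E₁) + 1/(A₂E₂) = 1/(325×108×10³) + 1/(750×72×10³) = 4.701×10⁻⁸ N⁻¹.
So P = 0.001959 / 4.701×10⁻⁸ = 41.68 kN.
σ_{titanium alloy} = P/A₁ = 41680/325 = 128.2 MPa, compressive.

σ ≈ 128 MPa (compressive)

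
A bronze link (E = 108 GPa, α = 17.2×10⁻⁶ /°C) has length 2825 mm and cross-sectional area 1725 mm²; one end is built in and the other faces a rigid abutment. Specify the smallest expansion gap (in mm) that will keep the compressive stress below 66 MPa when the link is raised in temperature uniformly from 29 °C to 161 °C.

g ≈ 4.69 mm

With no wall the link would lengthen by αΔT L = 17.2×10⁻⁶ × 132 × 2825 = 6.414 mm.
At the allowable stress the elastic shortening the wall may impose is σL/E = 66 × 2825 / (108×10³) = 1.726 mm.
The gap must absorb the remainder: g_min = 6.414 − 1.726 = 4.687 mm.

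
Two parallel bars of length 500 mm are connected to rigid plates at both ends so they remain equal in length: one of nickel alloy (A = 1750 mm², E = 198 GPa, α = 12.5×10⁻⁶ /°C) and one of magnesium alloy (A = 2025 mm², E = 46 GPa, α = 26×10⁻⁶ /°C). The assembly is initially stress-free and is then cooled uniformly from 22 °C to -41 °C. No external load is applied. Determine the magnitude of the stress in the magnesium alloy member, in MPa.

The magnesium alloy has the larger α, so on cooling it would change length more than the nickel alloy if both were free. The rigid plates force a common final length, so the magnesium alloy is put into tension and the nickel alloy into compression, with equal and opposite forces P (no external load).
Equating the net (thermal + elastic) strains gives |α₁ − α₂|·ΔT = P·[1/(A₁E₁) + 1/(A₂E₂)].
|α₁ − α₂|·ΔT = 13.5×10⁻⁶ × 63 = 0.0008505.
1/(A₁E₁) + 1/(A₂E₂) = 1/(1750×198×10³) + 1/(2025×46×10³) = 1.362×10⁻⁸ N⁻¹.
P = 0.0008505 / 1.362×10⁻⁸ = 62440 N = 62.44 kN.
σ_{magnesium alloy} = P/A₂ = 62440/2025 = 30.83 MPa, tensile.

σ ≈ 30.8 MPa (tensile)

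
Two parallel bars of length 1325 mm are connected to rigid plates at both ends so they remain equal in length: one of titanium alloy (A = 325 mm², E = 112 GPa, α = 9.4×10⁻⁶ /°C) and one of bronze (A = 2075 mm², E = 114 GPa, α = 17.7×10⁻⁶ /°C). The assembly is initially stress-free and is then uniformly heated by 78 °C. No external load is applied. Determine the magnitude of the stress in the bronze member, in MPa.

Equilibrium of a rigid end plate with no external load gives equal and opposite internal forces ±P in the two members. Since α_{bronze} > α_{titanium alloy}, heating drives the bronze into compression and the titanium alloy into tension.
Compatibility of the two members (thermal + elastic change equal): (α₁ − α₂)ΔT = P·[1/(A₁E₁) + 1/(A₂E₂)].
|α₁ − α₂|·ΔT = 8.3×10⁻⁶ × 78 = 0.0006474.
1/(A₁E₁) + 1/(A₂E₂) = 1/(325×112×10³) + 1/(2075×114×10³) = 3.17×10⁻⁸ N⁻¹.
So P = 0.0006474 / 3.17×10⁻⁸ = 20.42 kN.
σ_{bronze} = P/A₂ = 20420/2075 = 9.842 MPa, compressive.

σ ≈ 9.84 MPa (compressive)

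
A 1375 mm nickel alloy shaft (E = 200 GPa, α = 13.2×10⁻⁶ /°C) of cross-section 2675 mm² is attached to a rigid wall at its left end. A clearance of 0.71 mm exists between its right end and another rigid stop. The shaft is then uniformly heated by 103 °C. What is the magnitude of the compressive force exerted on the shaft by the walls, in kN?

P ≈ 451 kN

Free thermal elongation = αΔT L = 13.2×10⁻⁶ × 103 × 1375 = 1.869 mm.
This exceeds the 0.71 mm gap, so the wall pushes back. The portion of expansion that must be recovered elastically is δ_free − gap = 1.869 − 0.71 = 1.159 mm.
That suppressed elongation corresponds to σ = E·Δ/L = 200×10³ × 1.159/1375 = 168.6 MPa.
P = σA = 168.6 × 2675 = 451.1 kN.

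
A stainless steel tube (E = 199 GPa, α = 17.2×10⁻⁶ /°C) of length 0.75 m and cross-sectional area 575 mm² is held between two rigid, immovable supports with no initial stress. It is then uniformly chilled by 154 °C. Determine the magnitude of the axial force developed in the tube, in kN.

P ≈ 303 kN (tensile)

With zero net strain, σ = E·αΔT = 199 GPa × 17.2×10⁻⁶ × 154 = 527.1 MPa.
Axial force P = σA = 527.1 × 575 = 303100 N = 303.1 kN, tensile.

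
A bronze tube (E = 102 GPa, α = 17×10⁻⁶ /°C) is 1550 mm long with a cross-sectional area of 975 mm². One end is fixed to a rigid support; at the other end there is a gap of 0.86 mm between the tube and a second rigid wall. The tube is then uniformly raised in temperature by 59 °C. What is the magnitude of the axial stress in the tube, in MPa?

σ ≈ 45.7 MPa (compressive)

If the wall were absent the tube would grow by αΔT L = 17×10⁻⁶ × 59 × 1550 = 1.555 mm.
This exceeds the 0.86 mm gap, so the wall pushes back. The portion of expansion that must be recovered elastically is δ_free − gap = 1.555 − 0.86 = 0.6947 mm.
That suppressed elongation corresponds to σ = E·Δ/L = 102×10³ × 0.6947/1550 = 45.71 MPa.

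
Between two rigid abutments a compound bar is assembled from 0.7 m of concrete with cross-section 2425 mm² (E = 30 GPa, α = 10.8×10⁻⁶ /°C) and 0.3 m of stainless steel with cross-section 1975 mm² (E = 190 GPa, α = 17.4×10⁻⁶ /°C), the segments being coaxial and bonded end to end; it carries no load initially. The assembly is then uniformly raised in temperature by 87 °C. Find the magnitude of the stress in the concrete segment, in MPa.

σ ≈ 44 MPa (compressive)

Free thermal expansion of the whole bar: Σ αᵢΔT Lᵢ = 10.8×10⁻⁶×87×700 + 17.4×10⁻⁶×87×300 = 1.112 mm.
Since the ends are fixed, an axial force P builds up, equal in every segment, with P · Σ Lᵢ/(AᵢEᵢ) = δ_free.
Σ Lᵢ/(AᵢEᵢ) = 700/(2425×30×10³) + 300/(1975×190×10³) = 1.042×10⁻⁵ mm/N.
P = 1.112 / 1.042×10⁻⁵ = 106700 N = 106.7 kN, compressive.
σ_{concrete} = P / A = 106700 / 2425 = 44 MPa.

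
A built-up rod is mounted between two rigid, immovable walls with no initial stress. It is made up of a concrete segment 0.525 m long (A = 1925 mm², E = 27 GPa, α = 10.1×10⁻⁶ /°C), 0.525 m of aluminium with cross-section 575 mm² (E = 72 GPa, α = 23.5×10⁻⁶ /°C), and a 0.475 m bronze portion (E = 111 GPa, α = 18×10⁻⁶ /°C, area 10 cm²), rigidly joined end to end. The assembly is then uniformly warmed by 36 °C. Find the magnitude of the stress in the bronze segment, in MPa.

σ ≈ 34.8 MPa (compressive)

With the walls removed the bar would change length by δ_free = Σ αᵢΔT Lᵢ = 10.1×10⁻⁶×36×525 + 23.5×10⁻⁶×36×525 + 18×10⁻⁶×36×475 = 0.9428 mm.
The walls prevent any net length change, so an axial force P (same in every segment) develops. Compatibility: P · Σ Lᵢ/(AᵢEᵢ) = δ_free.
The series flexibility is Σ Lᵢ/(AᵢEᵢ) = 525/(1925×27×10³) + 525/(575×72×10³) + 475/(1000×111×10³) = 2.706×10⁻⁵ mm/N.
Hence P = δ_free / Σ(L/AE) = 0.9428/2.706×10⁻⁵ = 34.84 kN (compressive).
σ_{bronze} = P / A = 34840 / 1000 = 34.84 MPa.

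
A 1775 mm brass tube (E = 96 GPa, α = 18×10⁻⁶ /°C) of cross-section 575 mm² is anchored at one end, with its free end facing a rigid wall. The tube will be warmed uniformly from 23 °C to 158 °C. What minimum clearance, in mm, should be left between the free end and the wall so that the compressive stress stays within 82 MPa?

Free expansion if unrestrained: δ_free = αΔT L = 18×10⁻⁶ × 135 × 1775 = 4.313 mm.
A stress of 82 MPa corresponds to the wall pushing the tube back by σL/E = 82×1775/(96×10³) = 1.516 mm.
The gap must absorb the remainder: g_min = 4.313 − 1.516 = 2.797 mm.

g ≈ 2.8 mm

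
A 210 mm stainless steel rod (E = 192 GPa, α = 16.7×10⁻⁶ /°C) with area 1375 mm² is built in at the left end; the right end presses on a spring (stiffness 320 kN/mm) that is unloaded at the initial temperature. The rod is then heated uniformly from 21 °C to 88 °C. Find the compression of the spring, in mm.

δ ≈ 0.187 mm

If the spring were absent the rod would lengthen by αΔT L = 16.7×10⁻⁶ × 67 × 210 = 0.235 mm.
Let P be the compressive force at the spring. The rod shortens elastically by PL/(AE) and the spring compresses by P/k; together these equal δ_free.
P [ L/(AE) + 1/k ] = δ_free → P [ 210/(1375×192×10³) + 1/(320×10³) ] = 0.235.
P = 0.235 / 3.92×10⁻⁶ = 59930 N.
Spring compression = P/k = 59930/(320×10³) = 0.1873 mm.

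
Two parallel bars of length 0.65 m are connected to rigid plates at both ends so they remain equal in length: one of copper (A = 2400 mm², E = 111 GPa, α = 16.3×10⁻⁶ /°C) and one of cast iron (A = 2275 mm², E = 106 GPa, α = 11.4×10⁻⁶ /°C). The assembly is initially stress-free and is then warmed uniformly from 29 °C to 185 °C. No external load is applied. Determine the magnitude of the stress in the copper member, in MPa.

The copper has the larger α, so on heating it would change length more than the cast iron if both were free. The rigid plates force a common final length, so the copper is put into compression and the cast iron into tension, with equal and opposite forces P (no external load).
Setting the final lengths equal and cancelling L: (α₁ − α₂)ΔT = P/(A₁E₁) + P/(A₂E₂).
|α₁ − α₂|·ΔT = 4.9×10⁻⁶ × 156 = 0.0007644.
1/(A₁E₁) + 1/(A₂E₂) = 1/(2400×111×10³) + 1/(2275×106×10³) = 7.901×10⁻⁹ N⁻¹.
P = 0.0007644 / 7.901×10⁻⁹ = 96750 N = 96.75 kN.
σ_{copper} = P/A₁ = 96750/2400 = 40.31 MPa, compressive.

σ ≈ 40.3 MPa (compressive)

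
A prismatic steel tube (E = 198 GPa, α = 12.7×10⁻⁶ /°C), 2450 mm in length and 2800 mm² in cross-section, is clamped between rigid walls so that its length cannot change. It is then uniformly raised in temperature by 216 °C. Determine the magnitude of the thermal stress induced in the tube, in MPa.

The supports are rigid, so the total axial strain is zero. The restrained thermal strain is ε = αΔT = 12.7×10⁻⁶ × 216 = 2743.2×10⁻⁶.
The stress required to suppress this strain is σ = Eε = 198×10³ × 2743.2×10⁻⁶ = 543.2 MPa, compressive since the tube is trying to expand.

σ ≈ 543 MPa (compressive)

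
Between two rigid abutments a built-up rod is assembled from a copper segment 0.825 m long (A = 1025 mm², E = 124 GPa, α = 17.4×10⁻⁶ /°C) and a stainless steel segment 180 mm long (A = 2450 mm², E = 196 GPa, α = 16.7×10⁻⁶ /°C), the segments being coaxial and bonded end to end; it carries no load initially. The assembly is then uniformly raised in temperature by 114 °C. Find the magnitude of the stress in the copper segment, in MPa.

σ ≈ 281 MPa (compressive)

Free thermal expansion of the whole bar: Σ αᵢΔT Lᵢ = 17.4×10⁻⁶×114×825 + 16.7×10⁻⁶×114×180 = 1.979 mm.
Since the ends are fixed, an axial force P builds up, equal in every segment, with P · Σ Lᵢ/(AᵢEᵢ) = δ_free.
Σ Lᵢ/(AᵢEᵢ) = 825/(1025×124×10³) + 180/(2450×196×10³) = 6.866×10⁻⁶ mm/N.
P = 1.979 / 6.866×10⁻⁶ = 288300 N = 288.3 kN, compressive.
σ_{copper} = P / A = 288300 / 1025 = 281.2 MPa.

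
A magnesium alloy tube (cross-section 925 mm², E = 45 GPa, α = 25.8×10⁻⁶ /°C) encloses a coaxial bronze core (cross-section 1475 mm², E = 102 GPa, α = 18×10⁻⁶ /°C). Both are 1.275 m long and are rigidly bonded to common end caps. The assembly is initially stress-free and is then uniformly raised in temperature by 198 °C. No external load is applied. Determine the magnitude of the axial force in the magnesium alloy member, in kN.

P ≈ 50.4 kN (compressive in the magnesium alloy)

The magnesium alloy has the larger α, so on heating it would change length more than the bronze if both were free. The rigid plates force a common final length, so the magnesium alloy is put into compression and the bronze into tension, with equal and opposite forces P (no external load).
Equating the net (thermal + elastic) strains gives |α₁ − α₂|·ΔT = P·[1/(A₁E₁) + 1/(A₂E₂)].
|α₁ − α₂|·ΔT = 7.8×10⁻⁶ × 198 = 0.001544.
1/(A₁E₁) + 1/(A₂E₂) = 1/(925×45×10³) + 1/(1475×102×10³) = 3.067×10⁻⁸ N⁻¹.
So P = 0.001544 / 3.067×10⁻⁸ = 50.35 kN.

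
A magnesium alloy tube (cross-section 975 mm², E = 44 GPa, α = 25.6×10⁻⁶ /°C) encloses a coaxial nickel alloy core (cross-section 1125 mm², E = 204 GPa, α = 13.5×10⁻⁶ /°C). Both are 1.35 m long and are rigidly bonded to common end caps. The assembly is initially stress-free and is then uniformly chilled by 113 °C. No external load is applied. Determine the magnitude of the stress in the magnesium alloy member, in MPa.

σ ≈ 50.7 MPa (tensile)

Both members must finish at the same length. With the larger α, the magnesium alloy tends to over-contract; the plates restrain it, putting the magnesium alloy in tension and the nickel alloy in compression. With no external load the two internal forces are equal and opposite, magnitude P.
Equating the net (thermal + elastic) strains gives |α₁ − α₂|·ΔT = P·[1/(A₁E₁) + 1/(A₂E₂)].
|α₁ − α₂|·ΔT = 12.1×10⁻⁶ × 113 = 0.001367.
1/(A₁E₁) + 1/(A₂E₂) = 1/(975×44×10³) + 1/(1125×204×10³) = 2.767×10⁻⁸ N⁻¹.
P = 0.001367 / 2.767×10⁻⁸ = 49420 N = 49.42 kN.
σ_{magnesium alloy} = P/A₁ = 49420/975 = 50.69 MPa, tensile.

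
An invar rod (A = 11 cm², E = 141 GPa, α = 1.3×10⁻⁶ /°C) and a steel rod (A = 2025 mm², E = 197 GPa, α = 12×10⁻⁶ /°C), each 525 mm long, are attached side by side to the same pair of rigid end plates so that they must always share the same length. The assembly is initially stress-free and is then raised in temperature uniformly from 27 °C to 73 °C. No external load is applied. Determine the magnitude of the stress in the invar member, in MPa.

The steel has the larger α, so on heating it would change length more than the invar if both were free. The rigid plates force a common final length, so the steel is put into compression and the invar into tension, with equal and opposite forces P (no external load).
Setting the final lengths equal and cancelling L: (α₁ − α₂)ΔT = P/(A₁E₁) + P/(A₂E₂).
|α₁ − α₂|·ΔT = 10.7×10⁻⁶ × 46 = 0.0004922.
1/(A₁E₁) + 1/(A₂E₂) = 1/(1100×141×10³) + 1/(2025×197×10³) = 8.954×10⁻⁹ N⁻¹.
P = 0.0004922 / 8.954×10⁻⁹ = 54970 N = 54.97 kN.
σ_{invar} = P/A₁ = 54970/1100 = 49.97 MPa, tensile.

σ ≈ 50 MPa (tensile)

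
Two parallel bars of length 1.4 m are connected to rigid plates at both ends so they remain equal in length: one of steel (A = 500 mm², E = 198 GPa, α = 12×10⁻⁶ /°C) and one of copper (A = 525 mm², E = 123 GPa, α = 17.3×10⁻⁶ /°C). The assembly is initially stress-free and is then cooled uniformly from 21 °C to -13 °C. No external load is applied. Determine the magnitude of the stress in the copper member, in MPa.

The copper has the larger α, so on cooling it would change length more than the steel if both were free. The rigid plates force a common final length, so the copper is put into tension and the steel into compression, with equal and opposite forces P (no external load).
Setting the final lengths equal and cancelling L: (α₁ − α₂)ΔT = P/(A₁E₁) + P/(A₂E₂).
|α₁ − α₂|·ΔT = 5.3×10⁻⁶ × 34 = 0.0001802.
1/(A₁E₁) + 1/(A₂E₂) = 1/(500×198×10³) + 1/(525×123×10³) = 2.559×10⁻⁸ N⁻¹.
P = 0.0001802 / 2.559×10⁻⁸ = 7043 N = 7.043 kN.
σ_{copper} = P/A₂ = 7043/525 = 13.41 MPa, tensile.

σ ≈ 13.4 MPa (tensile)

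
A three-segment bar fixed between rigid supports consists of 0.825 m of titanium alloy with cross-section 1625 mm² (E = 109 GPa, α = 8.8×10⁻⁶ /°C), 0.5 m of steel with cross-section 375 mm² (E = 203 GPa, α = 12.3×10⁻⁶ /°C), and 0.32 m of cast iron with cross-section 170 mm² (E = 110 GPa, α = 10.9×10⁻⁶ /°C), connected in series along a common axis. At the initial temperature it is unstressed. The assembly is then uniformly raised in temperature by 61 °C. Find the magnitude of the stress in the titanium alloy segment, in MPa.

σ ≈ 22.4 MPa (compressive)

Free thermal expansion of the whole bar: Σ αᵢΔT Lᵢ = 8.8×10⁻⁶×61×825 + 12.3×10⁻⁶×61×500 + 10.9×10⁻⁶×61×320 = 1.031 mm.
Since the ends are fixed, an axial force P builds up, equal in every segment, with P · Σ Lᵢ/(AᵢEᵢ) = δ_free.
The series flexibility is Σ Lᵢ/(AᵢEᵢ) = 825/(1625×109×10³) + 500/(375×203×10³) + 320/(170×110×10³) = 2.834×10⁻⁵ mm/N.
Hence P = δ_free / Σ(L/AE) = 1.031/2.834×10⁻⁵ = 36.37 kN (compressive).
σ_{titanium alloy} = P / A = 36370 / 1625 = 22.38 MPa.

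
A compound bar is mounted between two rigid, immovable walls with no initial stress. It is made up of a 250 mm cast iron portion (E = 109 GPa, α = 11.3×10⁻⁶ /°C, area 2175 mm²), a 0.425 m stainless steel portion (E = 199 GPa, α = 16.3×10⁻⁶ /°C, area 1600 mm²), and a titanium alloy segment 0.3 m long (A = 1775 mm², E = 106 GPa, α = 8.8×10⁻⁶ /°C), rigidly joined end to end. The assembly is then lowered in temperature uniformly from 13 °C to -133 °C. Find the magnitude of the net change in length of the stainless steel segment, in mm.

|ΔL| ≈ 0.405 mm

If the supports were absent, the total length change would be Σ αᵢΔT Lᵢ = 11.3×10⁻⁶×146×250 + 16.3×10⁻⁶×146×425 + 8.8×10⁻⁶×146×300 = 1.809 mm.
The rigid supports impose zero overall length change; the single axial force P common to all segments must satisfy P Σ Lᵢ/(AᵢEᵢ) = δ_free.
Σ Lᵢ/(AᵢEᵢ) = 250/(2175×109×10³) + 425/(1600×199×10³) + 300/(1775×106×10³) = 3.984×10⁻⁶ mm/N.
P = 1.809 / 3.984×10⁻⁶ = 454200 N = 454.2 kN, tensile.
For the stainless steel segment, free thermal change = 16.3×10⁻⁶×146×425 = 1.011 mm and elastic change from P = 454200×425/(1600×199×10³) = 0.6062 mm; these oppose, so the net change is 0.405 mm (segment shortens).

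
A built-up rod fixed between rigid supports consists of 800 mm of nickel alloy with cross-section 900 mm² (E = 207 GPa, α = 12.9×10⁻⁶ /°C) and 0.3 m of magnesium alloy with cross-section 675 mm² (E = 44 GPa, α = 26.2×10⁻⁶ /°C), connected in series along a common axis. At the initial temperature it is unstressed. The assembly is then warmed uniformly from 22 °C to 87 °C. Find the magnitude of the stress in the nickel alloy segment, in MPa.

If the supports were absent, the total length change would be Σ αᵢΔT Lᵢ = 12.9×10⁻⁶×65×800 + 26.2×10⁻⁶×65×300 = 1.182 mm.
The walls prevent any net length change, so an axial force P (same in every segment) develops. Compatibility: P · Σ Lᵢ/(AᵢEᵢ) = δ_free.
Σ Lᵢ/(AᵢEᵢ) = 800/(900×207×10³) + 300/(675×44×10³) = 1.44×10⁻⁵ mm/N.
So P = 1.182 / 1.44×10⁻⁵ = 82.09 kN, compressive.
σ_{nickel alloy} = P / A = 82090 / 900 = 91.21 MPa.

σ ≈ 91.2 MPa (compressive)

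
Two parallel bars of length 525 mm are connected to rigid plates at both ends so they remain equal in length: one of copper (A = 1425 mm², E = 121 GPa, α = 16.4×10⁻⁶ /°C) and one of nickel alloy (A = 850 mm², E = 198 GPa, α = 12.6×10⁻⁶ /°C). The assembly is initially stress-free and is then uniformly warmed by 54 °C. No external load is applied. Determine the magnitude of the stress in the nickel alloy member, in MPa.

Equilibrium of a rigid end plate with no external load gives equal and opposite internal forces ±P in the two members. Since α_{copper} > α_{nickel alloy}, heating drives the copper into compression and the nickel alloy into tension.
Equating the net (thermal + elastic) strains gives |α₁ − α₂|·ΔT = P·[1/(A₁E₁) + 1/(A₂E₂)].
|α₁ − α₂|·ΔT = 3.8×10⁻⁶ × 54 = 0.0002052.
1/(A₁E₁) + 1/(A₂E₂) = 1/(1425×121×10³) + 1/(850×198×10³) = 1.174×10⁻⁸ N⁻¹.
So P = 0.0002052 / 1.174×10⁻⁸ = 17.48 kN.
σ_{nickel alloy} = P/A₂ = 17480/850 = 20.56 MPa, tensile.

σ ≈ 20.6 MPa (tensile)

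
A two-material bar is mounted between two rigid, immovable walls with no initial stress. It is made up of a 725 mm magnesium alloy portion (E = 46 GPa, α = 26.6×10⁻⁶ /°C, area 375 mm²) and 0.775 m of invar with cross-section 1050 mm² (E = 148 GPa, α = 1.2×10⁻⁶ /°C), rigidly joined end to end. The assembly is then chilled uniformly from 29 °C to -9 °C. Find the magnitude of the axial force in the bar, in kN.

With the walls removed the bar would change length by δ_free = Σ αᵢΔT Lᵢ = 26.6×10⁻⁶×38×725 + 1.2×10⁻⁶×38×775 = 0.7682 mm.
Since the ends are fixed, an axial force P builds up, equal in every segment, with P · Σ Lᵢ/(AᵢEᵢ) = δ_free.
The series flexibility is Σ Lᵢ/(AᵢEᵢ) = 725/(375×46×10³) + 775/(1050×148×10³) = 4.702×10⁻⁵ mm/N.
So P = 0.7682 / 4.702×10⁻⁵ = 16.34 kN, tensile.

P ≈ 16.3 kN (tensile)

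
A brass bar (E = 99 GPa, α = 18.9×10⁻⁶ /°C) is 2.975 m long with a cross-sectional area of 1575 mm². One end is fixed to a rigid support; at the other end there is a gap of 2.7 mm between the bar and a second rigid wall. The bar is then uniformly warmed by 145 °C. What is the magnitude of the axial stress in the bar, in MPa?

σ ≈ 181 MPa (compressive)

If the wall were absent the bar would grow by αΔT L = 18.9×10⁻⁶ × 145 × 2975 = 8.153 mm.
This exceeds the 2.7 mm gap, so the wall pushes back. The portion of expansion that must be recovered elastically is δ_free − gap = 8.153 − 2.7 = 5.453 mm.
Compatibility: PL/(AE) = 5.453 mm, so σ = P/A = E × (5.453/2975) = 181.5 MPa.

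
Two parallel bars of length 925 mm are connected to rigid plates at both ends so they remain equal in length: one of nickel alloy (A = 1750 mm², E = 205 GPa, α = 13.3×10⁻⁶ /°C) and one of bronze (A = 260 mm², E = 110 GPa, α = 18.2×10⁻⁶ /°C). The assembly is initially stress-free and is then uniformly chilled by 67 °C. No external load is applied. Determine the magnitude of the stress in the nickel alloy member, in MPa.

Both members must finish at the same length. With the larger α, the bronze tends to over-contract; the plates restrain it, putting the bronze in tension and the nickel alloy in compression. With no external load the two internal forces are equal and opposite, magnitude P.
Setting the final lengths equal and cancelling L: (α₁ − α₂)ΔT = P/(A₁E₁) + P/(A₂E₂).
|α₁ − α₂|·ΔT = 4.9×10⁻⁶ × 67 = 0.0003283.
1/(A₁E₁) + 1/(A₂E₂) = 1/(1750×205×10³) + 1/(260×110×10³) = 3.775×10⁻⁸ N⁻¹.
So P = 0.0003283 / 3.775×10⁻⁸ = 8.696 kN.
σ_{nickel alloy} = P/A₁ = 8696/1750 = 4.969 MPa, compressive.

σ ≈ 4.97 MPa (compressive)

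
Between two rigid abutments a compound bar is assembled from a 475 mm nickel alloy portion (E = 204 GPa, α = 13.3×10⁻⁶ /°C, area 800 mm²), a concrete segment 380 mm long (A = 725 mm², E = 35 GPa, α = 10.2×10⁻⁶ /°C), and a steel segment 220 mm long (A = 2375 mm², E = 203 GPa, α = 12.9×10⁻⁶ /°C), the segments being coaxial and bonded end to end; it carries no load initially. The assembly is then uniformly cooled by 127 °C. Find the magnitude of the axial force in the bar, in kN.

P ≈ 90.2 kN (tensile)

If the supports were absent, the total length change would be Σ αᵢΔT Lᵢ = 13.3×10⁻⁶×127×475 + 10.2×10⁻⁶×127×380 + 12.9×10⁻⁶×127×220 = 1.655 mm.
The walls prevent any net length change, so an axial force P (same in every segment) develops. Compatibility: P · Σ Lᵢ/(AᵢEᵢ) = δ_free.
Σ Lᵢ/(AᵢEᵢ) = 475/(800×204×10³) + 380/(725×35×10³) + 220/(2375×203×10³) = 1.834×10⁻⁵ mm/N.
So P = 1.655 / 1.834×10⁻⁵ = 90.23 kN, tensile.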